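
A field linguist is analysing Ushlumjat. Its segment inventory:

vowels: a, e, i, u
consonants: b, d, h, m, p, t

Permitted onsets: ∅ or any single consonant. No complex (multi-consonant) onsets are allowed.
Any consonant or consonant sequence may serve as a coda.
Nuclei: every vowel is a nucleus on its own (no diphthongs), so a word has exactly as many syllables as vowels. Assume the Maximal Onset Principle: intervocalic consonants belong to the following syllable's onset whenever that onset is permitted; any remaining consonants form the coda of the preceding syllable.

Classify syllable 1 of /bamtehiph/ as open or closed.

closed

Nuclei (vowels): a, e, i → 3 syllables.
V1 /a/ – V2 /e/: /mt/ splits as /m/ + /t/ (/t/ is the longest suffix that is a licit onset).
V2 /e/ – V3 /i/: just /h/ — single C goes to the following onset.
Result: bam.te.hiph.
Syllable 1 is /bam/ with coda /m/, so it is closed.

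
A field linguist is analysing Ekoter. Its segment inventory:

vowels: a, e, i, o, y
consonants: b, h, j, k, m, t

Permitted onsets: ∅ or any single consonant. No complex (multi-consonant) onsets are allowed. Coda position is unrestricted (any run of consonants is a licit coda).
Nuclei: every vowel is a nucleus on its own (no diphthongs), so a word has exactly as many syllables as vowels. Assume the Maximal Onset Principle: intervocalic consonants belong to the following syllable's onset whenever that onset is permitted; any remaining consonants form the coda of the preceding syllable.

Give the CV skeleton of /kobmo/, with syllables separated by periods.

CVC.CV

Vowels present: o, o; each is a nucleus, giving 2 syllables.
Between /o/ (V1) and /o/ (V2): cluster /bm/ — the longest permitted-onset suffix is /m/; onset = /m/, preceding coda = /b/.
Result: kob.mo.
Mapping each syllable to C/V: /kob/ → CVC, /mo/ → CV.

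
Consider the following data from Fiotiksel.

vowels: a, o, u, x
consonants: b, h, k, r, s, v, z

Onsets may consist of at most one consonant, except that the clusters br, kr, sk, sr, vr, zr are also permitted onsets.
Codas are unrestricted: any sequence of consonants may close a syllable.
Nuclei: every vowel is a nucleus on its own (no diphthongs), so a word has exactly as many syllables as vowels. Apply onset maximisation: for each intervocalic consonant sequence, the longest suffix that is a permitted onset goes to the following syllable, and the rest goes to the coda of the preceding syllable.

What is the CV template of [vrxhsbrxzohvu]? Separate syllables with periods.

The vowels are x, x, o, u — 4 nuclei, so 4 syllables.
Between /x/ (V1) and /x/ (V2): /hsbr/; trying suffixes from longest down, /br/ is the first permitted one, so coda /hs/ | onset /br/.
Between /x/ (V2) and /o/ (V3): /z/ is a single consonant, so it becomes the next onset.
Between /o/ (V3) and /u/ (V4): /hv/; trying suffixes from longest down, /v/ is the first permitted one, so coda /h/ | onset /v/.
Result: vrxhs.brx.zoh.vu.
Mapping each syllable to C/V: /vrxhs/ → CCVCC, /brx/ → CCV, /zoh/ → CVC, /vu/ → CV.

CCVCC.CCV.CVC.CV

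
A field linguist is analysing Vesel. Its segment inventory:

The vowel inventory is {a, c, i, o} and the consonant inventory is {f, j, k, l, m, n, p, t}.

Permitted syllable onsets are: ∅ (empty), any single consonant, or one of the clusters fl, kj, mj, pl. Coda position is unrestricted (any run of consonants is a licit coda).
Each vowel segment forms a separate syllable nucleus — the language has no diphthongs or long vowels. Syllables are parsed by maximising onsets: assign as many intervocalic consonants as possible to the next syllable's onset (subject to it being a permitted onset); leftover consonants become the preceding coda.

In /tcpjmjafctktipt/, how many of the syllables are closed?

The vowels are c, a, c, i — 4 nuclei, so 4 syllables.
Between /c/ (V1) and /a/ (V2): cluster /pjmj/ — the longest permitted-onset suffix is /mj/; onset = /mj/, preceding coda = /pj/.
Between /a/ (V2) and /c/ (V3): just /f/ — single C goes to the following onset.
Between /c/ (V3) and /i/ (V4): cluster /tkt/ — the longest permitted-onset suffix is /t/; onset = /t/, preceding coda = /tk/.
So the parse is tcpj.mja.fctk.tipt.
Classifying each syllable: /tcpj/ (closed), /mja/ (open), /fctk/ (closed), /tipt/ (closed).
Closed syllables: 3.

3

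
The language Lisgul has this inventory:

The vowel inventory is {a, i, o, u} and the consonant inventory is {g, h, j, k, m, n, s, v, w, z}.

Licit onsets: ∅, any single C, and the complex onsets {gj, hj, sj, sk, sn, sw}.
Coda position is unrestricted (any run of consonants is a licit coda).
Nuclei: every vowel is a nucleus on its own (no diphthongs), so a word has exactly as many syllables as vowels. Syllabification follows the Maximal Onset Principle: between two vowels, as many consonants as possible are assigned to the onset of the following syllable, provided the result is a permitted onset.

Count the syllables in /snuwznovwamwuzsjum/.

Vowels present: u, o, a, u, u; each is a nucleus, giving 5 syllables.

5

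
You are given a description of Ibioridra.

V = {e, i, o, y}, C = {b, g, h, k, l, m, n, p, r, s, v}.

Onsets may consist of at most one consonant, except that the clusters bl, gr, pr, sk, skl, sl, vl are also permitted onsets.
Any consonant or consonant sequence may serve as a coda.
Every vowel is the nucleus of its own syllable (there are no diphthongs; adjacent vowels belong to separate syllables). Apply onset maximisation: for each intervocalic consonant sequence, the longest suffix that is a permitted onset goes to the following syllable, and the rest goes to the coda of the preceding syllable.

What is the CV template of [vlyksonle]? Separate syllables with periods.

CCVC.CVC.CV

Nuclei (vowels): y, o, e → 3 syllables.
/y…o/ gap (V1→V2): /ks/ — longest licit onset from the right is /s/, leaving /k/ as coda.
/o…e/ gap (V2→V3): cluster /nl/ — the longest permitted-onset suffix is /l/; onset = /l/, preceding coda = /n/.
Syllabification: vlyk.son.le.
Mapping each syllable to C/V: /vlyk/ → CCVC, /son/ → CVC, /le/ → CV.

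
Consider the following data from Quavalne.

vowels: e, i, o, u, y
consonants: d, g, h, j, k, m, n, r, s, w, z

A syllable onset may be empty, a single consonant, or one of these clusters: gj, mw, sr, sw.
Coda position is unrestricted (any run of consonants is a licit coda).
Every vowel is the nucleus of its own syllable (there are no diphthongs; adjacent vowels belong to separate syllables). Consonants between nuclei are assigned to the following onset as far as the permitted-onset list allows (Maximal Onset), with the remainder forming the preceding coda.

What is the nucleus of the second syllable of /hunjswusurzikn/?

u

Vowels present: u, u, u, i; each is a nucleus, giving 4 syllables.
The second nucleus (vowel 2 from the left) is /u/.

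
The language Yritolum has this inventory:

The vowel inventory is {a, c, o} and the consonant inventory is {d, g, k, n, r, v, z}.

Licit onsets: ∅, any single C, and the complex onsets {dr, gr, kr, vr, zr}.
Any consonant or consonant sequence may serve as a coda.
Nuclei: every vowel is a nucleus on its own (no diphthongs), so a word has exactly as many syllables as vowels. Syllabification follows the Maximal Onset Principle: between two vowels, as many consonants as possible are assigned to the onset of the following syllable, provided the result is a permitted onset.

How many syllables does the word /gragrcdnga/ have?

3

The vowels are a, c, a — 3 nuclei, so 3 syllables.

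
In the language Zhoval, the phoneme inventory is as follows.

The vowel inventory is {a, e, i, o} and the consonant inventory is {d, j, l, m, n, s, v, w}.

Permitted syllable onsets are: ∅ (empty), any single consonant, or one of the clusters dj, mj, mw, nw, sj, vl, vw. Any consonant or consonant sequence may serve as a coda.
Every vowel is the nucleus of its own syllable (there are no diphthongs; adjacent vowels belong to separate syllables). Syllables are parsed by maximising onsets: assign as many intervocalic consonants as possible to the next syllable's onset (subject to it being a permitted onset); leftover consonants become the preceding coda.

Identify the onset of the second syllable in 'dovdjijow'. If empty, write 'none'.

dj

The vowels are o, i, o — 3 nuclei, so 3 syllables.
V1 /o/ – V2 /i/: /vdj/; trying suffixes from longest down, /dj/ is the first permitted one, so coda /v/ | onset /dj/.
V2 /i/ – V3 /o/: /j/ → onset of the next syllable (single consonants are always licit onsets).
Result: dov.dji.jow.
Syllable 2 is /dji/: onset /dj/, nucleus /i/, coda ∅.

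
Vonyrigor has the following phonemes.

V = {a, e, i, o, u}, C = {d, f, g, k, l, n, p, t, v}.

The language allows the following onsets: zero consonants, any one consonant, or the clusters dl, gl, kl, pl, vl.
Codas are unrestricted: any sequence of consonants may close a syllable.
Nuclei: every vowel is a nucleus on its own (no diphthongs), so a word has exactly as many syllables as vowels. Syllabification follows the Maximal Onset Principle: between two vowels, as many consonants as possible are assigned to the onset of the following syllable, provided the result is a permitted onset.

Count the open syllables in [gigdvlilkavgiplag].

Nuclei (vowels): i, i, a, i, a → 5 syllables.
Between /i/ (V1) and /i/ (V2): cluster /gdvl/ — the longest permitted-onset suffix is /vl/; onset = /vl/, preceding coda = /gd/.
Between /i/ (V2) and /a/ (V3): cluster /lk/ — the longest permitted-onset suffix is /k/; onset = /k/, preceding coda = /l/.
Between /a/ (V3) and /i/ (V4): /vg/; trying suffixes from longest down, /g/ is the first permitted one, so coda /v/ | onset /g/.
Between /i/ (V4) and /a/ (V5): cluster /pl/ — /pl/ is itself a permitted onset, so the whole cluster goes right; preceding coda = ∅.
Result: gigd.vlil.kav.gi.plag.
Classifying each syllable: /gigd/ (closed), /vlil/ (closed), /kav/ (closed), /gi/ (open), /plag/ (closed).
Open syllables: 1.

1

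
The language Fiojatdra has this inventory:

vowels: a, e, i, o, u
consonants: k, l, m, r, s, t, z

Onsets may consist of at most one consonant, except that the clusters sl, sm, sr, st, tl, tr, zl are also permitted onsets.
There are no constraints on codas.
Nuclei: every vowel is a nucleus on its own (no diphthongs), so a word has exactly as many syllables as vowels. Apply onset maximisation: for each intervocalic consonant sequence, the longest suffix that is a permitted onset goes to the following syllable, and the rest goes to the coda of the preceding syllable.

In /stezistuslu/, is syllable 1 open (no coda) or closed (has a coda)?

open

The vowels are e, i, u, u — 4 nuclei, so 4 syllables.
Between /e/ (V1) and /i/ (V2): /z/ → onset of the next syllable (single consonants are always licit onsets).
Between /i/ (V2) and /u/ (V3): /st/ — entire cluster is a permitted onset → onset /st/, coda ∅.
Between /u/ (V3) and /u/ (V4): /sl/ is a licit onset in full, so it all attaches to the next syllable.
Result: ste.zi.stu.slu.
Syllable 1 is /ste/; it ends in its nucleus with no coda, so it is open.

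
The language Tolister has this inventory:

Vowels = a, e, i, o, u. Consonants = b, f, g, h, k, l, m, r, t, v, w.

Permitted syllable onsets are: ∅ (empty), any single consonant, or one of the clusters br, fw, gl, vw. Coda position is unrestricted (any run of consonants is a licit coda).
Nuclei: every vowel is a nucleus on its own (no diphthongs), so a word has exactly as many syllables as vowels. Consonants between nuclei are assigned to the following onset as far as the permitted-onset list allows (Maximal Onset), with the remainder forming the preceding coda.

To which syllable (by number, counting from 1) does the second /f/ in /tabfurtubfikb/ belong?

4

Nuclei (vowels): a, u, u, i → 4 syllables.
/a…u/ gap (V1→V2): /bf/; trying suffixes from longest down, /f/ is the first permitted one, so coda /b/ | onset /f/.
/u…u/ gap (V2→V3): /rt/; trying suffixes from longest down, /t/ is the first permitted one, so coda /r/ | onset /t/.
/u…i/ gap (V3→V4): /bf/ splits as /b/ + /f/ (/f/ is the longest suffix that is a licit onset).
Result: tab.fur.tub.fikb.
The second /f/ is in the onset of syllable 4 (/fikb/).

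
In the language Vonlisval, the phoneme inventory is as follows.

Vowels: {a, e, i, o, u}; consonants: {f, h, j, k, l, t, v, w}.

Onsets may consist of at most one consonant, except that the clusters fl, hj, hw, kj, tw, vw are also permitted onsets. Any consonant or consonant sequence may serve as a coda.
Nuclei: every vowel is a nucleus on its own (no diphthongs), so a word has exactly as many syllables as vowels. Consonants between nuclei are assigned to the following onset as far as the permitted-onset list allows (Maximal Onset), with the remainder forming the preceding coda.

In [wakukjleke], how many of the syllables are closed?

1

Vowels present: a, u, e, e; each is a nucleus, giving 4 syllables.
Between /a/ (V1) and /u/ (V2): /k/ is a single consonant, so it becomes the next onset.
Between /u/ (V2) and /e/ (V3): cluster /kjl/ — the longest permitted-onset suffix is /l/; onset = /l/, preceding coda = /kj/.
Between /e/ (V3) and /e/ (V4): just /k/ — single C goes to the following onset.
Syllabification: wa.kukj.le.ke.
Classifying each syllable: /wa/ (open), /kukj/ (closed), /le/ (open), /ke/ (open).
Closed syllables: 1.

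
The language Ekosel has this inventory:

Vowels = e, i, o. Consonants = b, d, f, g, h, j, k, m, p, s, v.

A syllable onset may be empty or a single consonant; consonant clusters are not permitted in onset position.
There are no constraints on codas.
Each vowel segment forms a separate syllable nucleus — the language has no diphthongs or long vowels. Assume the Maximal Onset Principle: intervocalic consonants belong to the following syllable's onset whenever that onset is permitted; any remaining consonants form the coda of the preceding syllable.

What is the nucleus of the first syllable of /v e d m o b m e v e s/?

Nuclei (vowels): e, o, e, e → 4 syllables.
The first nucleus (vowel 1 from the left) is /e/.

e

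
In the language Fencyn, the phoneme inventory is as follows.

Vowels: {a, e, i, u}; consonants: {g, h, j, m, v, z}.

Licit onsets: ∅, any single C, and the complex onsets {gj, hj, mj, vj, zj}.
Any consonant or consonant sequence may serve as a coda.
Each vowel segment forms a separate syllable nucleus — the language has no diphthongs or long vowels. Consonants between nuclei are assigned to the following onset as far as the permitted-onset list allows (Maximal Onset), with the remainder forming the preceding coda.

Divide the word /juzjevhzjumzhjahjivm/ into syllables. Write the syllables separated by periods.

Nuclei (vowels): u, e, u, a, i → 5 syllables.
V1 /u/ – V2 /e/: /zj/ — entire cluster is a permitted onset → onset /zj/, coda ∅.
V2 /e/ – V3 /u/: /vhzj/ splits as /vh/ + /zj/ (/zj/ is the longest suffix that is a licit onset).
V3 /u/ – V4 /a/: /mzhj/ — longest licit onset from the right is /hj/, leaving /mz/ as coda.
V4 /a/ – V5 /i/: cluster /hj/ — /hj/ is itself a permitted onset, so the whole cluster goes right; preceding coda = ∅.

ju.zjevh.zjumz.hja.hjivm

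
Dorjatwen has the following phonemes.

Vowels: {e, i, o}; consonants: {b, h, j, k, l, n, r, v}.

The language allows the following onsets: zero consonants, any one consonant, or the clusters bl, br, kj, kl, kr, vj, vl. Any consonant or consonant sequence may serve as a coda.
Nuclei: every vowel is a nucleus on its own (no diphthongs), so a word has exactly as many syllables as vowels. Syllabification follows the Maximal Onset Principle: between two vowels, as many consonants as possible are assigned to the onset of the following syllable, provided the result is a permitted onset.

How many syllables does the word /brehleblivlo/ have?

4

Vowels present: e, e, i, o; each is a nucleus, giving 4 syllables.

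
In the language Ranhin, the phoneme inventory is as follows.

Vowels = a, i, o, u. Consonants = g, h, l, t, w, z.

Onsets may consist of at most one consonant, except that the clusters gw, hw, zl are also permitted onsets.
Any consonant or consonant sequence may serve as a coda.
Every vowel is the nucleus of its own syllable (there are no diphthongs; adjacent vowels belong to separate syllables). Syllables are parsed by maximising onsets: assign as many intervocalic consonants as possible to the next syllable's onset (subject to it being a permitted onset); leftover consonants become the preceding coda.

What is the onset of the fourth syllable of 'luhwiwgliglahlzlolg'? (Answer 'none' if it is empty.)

l

Vowels present: u, i, i, a, o; each is a nucleus, giving 5 syllables.
/u…i/ gap (V1→V2): /hw/ is a licit onset in full, so it all attaches to the next syllable.
/i…i/ gap (V2→V3): /wgl/; trying suffixes from longest down, /l/ is the first permitted one, so coda /wg/ | onset /l/.
/i…a/ gap (V3→V4): cluster /gl/ — the longest permitted-onset suffix is /l/; onset = /l/, preceding coda = /g/.
/a…o/ gap (V4→V5): /hlzl/ splits as /hl/ + /zl/ (/zl/ is the longest suffix that is a licit onset).
Putting it together: lu.hwiwg.lig.lahl.zlolg.
Syllable 4 is /lahl/: onset /l/, nucleus /a/, coda /hl/.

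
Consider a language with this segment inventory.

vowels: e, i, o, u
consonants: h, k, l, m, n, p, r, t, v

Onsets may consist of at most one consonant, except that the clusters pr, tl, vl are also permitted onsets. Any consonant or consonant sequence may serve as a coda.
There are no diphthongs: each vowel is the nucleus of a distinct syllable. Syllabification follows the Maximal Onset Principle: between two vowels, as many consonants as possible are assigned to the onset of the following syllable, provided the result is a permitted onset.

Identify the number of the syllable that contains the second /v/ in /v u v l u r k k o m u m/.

2

Vowels present: u, u, o, u; each is a nucleus, giving 4 syllables.
Between /u/ (V1) and /u/ (V2): /vl/ is a licit onset in full, so it all attaches to the next syllable.
Between /u/ (V2) and /o/ (V3): /rkk/; trying suffixes from longest down, /k/ is the first permitted one, so coda /rk/ | onset /k/.
Between /o/ (V3) and /u/ (V4): just /m/ — single C goes to the following onset.
Syllabification: vu.vlurk.ko.mum.
The second /v/ is in the onset of syllable 2 (/vlurk/).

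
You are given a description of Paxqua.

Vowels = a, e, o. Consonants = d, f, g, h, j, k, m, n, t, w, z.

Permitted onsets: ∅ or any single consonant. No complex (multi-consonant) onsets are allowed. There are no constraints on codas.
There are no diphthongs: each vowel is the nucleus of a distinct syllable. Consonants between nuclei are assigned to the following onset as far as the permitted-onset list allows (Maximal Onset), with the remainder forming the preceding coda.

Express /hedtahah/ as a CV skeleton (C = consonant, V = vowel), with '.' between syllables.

CVC.CV.CVC

Nuclei (vowels): e, a, a → 3 syllables.
σ1/σ2 boundary: /dt/; trying suffixes from longest down, /t/ is the first permitted one, so coda /d/ | onset /t/.
σ2/σ3 boundary: just /h/ — single C goes to the following onset.
Syllabification: hed.ta.hah.
Mapping each syllable to C/V: /hed/ → CVC, /ta/ → CV, /hah/ → CVC.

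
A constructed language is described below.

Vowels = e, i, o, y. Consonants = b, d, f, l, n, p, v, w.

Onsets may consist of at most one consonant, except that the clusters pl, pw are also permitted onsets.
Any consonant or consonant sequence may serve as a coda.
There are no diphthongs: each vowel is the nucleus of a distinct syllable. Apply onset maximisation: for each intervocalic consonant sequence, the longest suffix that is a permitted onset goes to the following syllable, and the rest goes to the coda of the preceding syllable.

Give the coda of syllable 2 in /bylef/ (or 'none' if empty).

The vowels are y, e — 2 nuclei, so 2 syllables.
V1 /y/ – V2 /e/: just /l/ — single C goes to the following onset.
Syllabification: by.lef.
Syllable 2 is /lef/: onset /l/, nucleus /e/, coda /f/.

f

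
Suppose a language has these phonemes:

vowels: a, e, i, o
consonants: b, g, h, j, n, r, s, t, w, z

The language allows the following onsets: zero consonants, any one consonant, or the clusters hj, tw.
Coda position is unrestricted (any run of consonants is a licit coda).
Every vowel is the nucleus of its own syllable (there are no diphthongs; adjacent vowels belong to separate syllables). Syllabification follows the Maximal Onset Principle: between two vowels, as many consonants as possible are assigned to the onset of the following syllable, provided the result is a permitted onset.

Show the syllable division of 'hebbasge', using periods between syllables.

heb.bas.ge

Vowels present: e, a, e; each is a nucleus, giving 3 syllables.
σ1/σ2 boundary: /bb/ — longest licit onset from the right is /b/, leaving /b/ as coda.
σ2/σ3 boundary: /sg/; trying suffixes from longest down, /g/ is the first permitted one, so coda /s/ | onset /g/.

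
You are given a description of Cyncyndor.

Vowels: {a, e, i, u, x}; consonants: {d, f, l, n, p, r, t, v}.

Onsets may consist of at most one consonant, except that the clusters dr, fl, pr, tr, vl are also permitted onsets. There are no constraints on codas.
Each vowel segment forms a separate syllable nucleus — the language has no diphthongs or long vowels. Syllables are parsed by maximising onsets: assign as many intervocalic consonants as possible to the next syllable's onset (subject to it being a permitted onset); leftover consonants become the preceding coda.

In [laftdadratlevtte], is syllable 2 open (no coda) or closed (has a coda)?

The vowels are a, a, a, e, e — 5 nuclei, so 5 syllables.
σ1/σ2 boundary: /ftd/ splits as /ft/ + /d/ (/d/ is the longest suffix that is a licit onset).
σ2/σ3 boundary: /dr/ is a licit onset in full, so it all attaches to the next syllable.
σ3/σ4 boundary: /tl/ — longest licit onset from the right is /l/, leaving /t/ as coda.
σ4/σ5 boundary: cluster /vtt/ — the longest permitted-onset suffix is /t/; onset = /t/, preceding coda = /vt/.
Putting it together: laft.da.drat.levt.te.
Syllable 2 is /da/; it ends in its nucleus with no coda, so it is open.

open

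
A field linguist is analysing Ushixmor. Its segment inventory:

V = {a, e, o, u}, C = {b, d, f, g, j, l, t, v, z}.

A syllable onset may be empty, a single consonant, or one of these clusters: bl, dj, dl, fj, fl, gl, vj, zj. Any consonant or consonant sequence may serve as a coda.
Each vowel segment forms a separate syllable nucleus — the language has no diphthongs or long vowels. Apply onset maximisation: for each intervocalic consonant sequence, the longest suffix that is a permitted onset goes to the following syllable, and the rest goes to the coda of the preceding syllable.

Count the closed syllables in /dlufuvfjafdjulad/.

The vowels are u, u, a, u, a — 5 nuclei, so 5 syllables.
/u…u/ gap (V1→V2): /f/ → onset of the next syllable (single consonants are always licit onsets).
/u…a/ gap (V2→V3): /vfj/; trying suffixes from longest down, /fj/ is the first permitted one, so coda /v/ | onset /fj/.
/a…u/ gap (V3→V4): /fdj/; trying suffixes from longest down, /dj/ is the first permitted one, so coda /f/ | onset /dj/.
/u…a/ gap (V4→V5): just /l/ — single C goes to the following onset.
So the parse is dlu.fuv.fjaf.dju.lad.
Classifying each syllable: /dlu/ (open), /fuv/ (closed), /fjaf/ (closed), /dju/ (open), /lad/ (closed).
Closed syllables: 3.

3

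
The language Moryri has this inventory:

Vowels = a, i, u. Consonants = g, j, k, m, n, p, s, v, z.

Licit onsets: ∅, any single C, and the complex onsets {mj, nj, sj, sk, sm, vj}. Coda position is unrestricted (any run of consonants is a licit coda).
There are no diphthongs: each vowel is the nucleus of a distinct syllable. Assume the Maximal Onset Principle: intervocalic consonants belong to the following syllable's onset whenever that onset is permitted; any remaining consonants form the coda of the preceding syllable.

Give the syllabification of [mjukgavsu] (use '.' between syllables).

mjuk.gav.su

The vowels are u, a, u — 3 nuclei, so 3 syllables.
Between /u/ (V1) and /a/ (V2): /kg/; trying suffixes from longest down, /g/ is the first permitted one, so coda /k/ | onset /g/.
Between /a/ (V2) and /u/ (V3): /vs/; trying suffixes from longest down, /s/ is the first permitted one, so coda /v/ | onset /s/.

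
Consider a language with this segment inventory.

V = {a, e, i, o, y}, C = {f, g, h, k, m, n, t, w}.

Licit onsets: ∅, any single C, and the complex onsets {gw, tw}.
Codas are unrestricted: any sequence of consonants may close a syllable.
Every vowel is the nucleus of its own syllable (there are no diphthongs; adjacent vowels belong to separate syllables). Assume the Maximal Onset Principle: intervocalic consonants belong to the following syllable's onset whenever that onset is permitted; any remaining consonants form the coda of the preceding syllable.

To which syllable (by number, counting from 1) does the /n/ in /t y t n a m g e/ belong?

2

Vowels present: y, a, e; each is a nucleus, giving 3 syllables.
Between /y/ (V1) and /a/ (V2): /tn/; trying suffixes from longest down, /n/ is the first permitted one, so coda /t/ | onset /n/.
Between /a/ (V2) and /e/ (V3): /mg/; trying suffixes from longest down, /g/ is the first permitted one, so coda /m/ | onset /g/.
Syllabification: tyt.nam.ge.
The /n/ is in the onset of syllable 2 (/nam/).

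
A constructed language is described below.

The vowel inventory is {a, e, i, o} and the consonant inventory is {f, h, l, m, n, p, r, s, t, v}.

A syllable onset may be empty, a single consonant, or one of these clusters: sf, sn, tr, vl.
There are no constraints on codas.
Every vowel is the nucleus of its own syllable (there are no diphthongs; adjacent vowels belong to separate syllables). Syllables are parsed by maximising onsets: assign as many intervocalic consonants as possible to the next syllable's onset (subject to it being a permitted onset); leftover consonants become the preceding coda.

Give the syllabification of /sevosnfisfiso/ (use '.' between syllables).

The vowels are e, o, i, i, o — 5 nuclei, so 5 syllables.
Between /e/ (V1) and /o/ (V2): just /v/ — single C goes to the following onset.
Between /o/ (V2) and /i/ (V3): /snf/ — longest licit onset from the right is /f/, leaving /sn/ as coda.
Between /i/ (V3) and /i/ (V4): /sf/ — entire cluster is a permitted onset → onset /sf/, coda ∅.
Between /i/ (V4) and /o/ (V5): just /s/ — single C goes to the following onset.

se.vosn.fi.sfi.so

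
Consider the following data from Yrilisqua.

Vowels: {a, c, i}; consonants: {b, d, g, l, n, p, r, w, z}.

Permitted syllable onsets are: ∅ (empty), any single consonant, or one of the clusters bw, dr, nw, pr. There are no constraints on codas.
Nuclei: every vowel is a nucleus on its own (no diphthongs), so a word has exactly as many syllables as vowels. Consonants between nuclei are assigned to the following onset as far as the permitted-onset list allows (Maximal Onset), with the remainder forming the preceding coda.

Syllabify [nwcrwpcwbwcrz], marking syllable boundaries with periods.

nwcrw.pcw.bwcrz

Vowels present: c, c, c; each is a nucleus, giving 3 syllables.
Between /c/ (V1) and /c/ (V2): /rwp/ — longest licit onset from the right is /p/, leaving /rw/ as coda.
Between /c/ (V2) and /c/ (V3): cluster /wbw/ — the longest permitted-onset suffix is /bw/; onset = /bw/, preceding coda = /w/.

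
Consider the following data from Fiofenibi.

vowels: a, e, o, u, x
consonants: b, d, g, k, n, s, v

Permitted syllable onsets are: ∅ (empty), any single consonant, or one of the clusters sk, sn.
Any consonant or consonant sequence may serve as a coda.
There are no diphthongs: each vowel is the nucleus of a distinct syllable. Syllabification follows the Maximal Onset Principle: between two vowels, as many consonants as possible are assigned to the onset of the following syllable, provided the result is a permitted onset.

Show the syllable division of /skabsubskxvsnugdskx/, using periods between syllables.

Vowels present: a, u, x, u, x; each is a nucleus, giving 5 syllables.
V1 /a/ – V2 /u/: /bs/ — longest licit onset from the right is /s/, leaving /b/ as coda.
V2 /u/ – V3 /x/: /bsk/ — longest licit onset from the right is /sk/, leaving /b/ as coda.
V3 /x/ – V4 /u/: /vsn/ splits as /v/ + /sn/ (/sn/ is the longest suffix that is a licit onset).
V4 /u/ – V5 /x/: /gdsk/ — longest licit onset from the right is /sk/, leaving /gd/ as coda.

skab.sub.skxv.snugd.skx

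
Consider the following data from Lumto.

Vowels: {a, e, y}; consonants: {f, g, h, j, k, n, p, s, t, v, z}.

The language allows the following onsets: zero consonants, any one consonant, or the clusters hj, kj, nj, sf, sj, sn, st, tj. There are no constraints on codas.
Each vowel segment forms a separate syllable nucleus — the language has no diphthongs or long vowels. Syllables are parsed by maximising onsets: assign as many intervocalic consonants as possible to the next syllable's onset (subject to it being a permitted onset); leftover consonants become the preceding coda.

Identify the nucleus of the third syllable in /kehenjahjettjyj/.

Nuclei (vowels): e, e, a, e, y → 5 syllables.
The third nucleus (vowel 3 from the left) is /a/.

a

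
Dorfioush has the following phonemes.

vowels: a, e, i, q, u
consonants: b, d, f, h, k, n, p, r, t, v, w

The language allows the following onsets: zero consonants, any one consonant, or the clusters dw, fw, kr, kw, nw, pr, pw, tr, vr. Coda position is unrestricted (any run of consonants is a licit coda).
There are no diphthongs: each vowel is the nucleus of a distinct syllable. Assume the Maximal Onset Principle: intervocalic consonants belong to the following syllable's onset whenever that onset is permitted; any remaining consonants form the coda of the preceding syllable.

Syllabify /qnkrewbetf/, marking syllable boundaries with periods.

qn.krew.betf

The vowels are q, e, e — 3 nuclei, so 3 syllables.
σ1/σ2 boundary: /nkr/; trying suffixes from longest down, /kr/ is the first permitted one, so coda /n/ | onset /kr/.
σ2/σ3 boundary: cluster /wb/ — the longest permitted-onset suffix is /b/; onset = /b/, preceding coda = /w/.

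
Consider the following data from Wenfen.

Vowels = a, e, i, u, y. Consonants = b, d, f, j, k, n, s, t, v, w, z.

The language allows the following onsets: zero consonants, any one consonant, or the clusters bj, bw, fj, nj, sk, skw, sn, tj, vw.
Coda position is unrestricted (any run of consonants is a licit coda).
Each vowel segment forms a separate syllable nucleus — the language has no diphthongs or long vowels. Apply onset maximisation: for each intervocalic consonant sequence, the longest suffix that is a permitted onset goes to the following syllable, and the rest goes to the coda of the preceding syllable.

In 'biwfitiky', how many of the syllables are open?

3

The vowels are i, i, i, y — 4 nuclei, so 4 syllables.
V1 /i/ – V2 /i/: /wf/ splits as /w/ + /f/ (/f/ is the longest suffix that is a licit onset).
V2 /i/ – V3 /i/: /t/ is a single consonant, so it becomes the next onset.
V3 /i/ – V4 /y/: just /k/ — single C goes to the following onset.
Syllabification: biw.fi.ti.ky.
Classifying each syllable: /biw/ (closed), /fi/ (open), /ti/ (open), /ky/ (open).
Open syllables: 3.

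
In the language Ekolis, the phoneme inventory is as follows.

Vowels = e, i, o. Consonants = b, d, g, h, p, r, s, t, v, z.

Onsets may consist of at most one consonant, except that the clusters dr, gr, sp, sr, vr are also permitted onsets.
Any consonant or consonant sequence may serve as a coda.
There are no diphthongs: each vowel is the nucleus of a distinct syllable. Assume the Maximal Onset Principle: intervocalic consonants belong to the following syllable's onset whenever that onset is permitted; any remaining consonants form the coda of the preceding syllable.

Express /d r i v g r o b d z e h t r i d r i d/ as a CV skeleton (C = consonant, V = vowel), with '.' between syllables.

The vowels are i, o, e, i, i — 5 nuclei, so 5 syllables.
V1 /i/ – V2 /o/: /vgr/ splits as /v/ + /gr/ (/gr/ is the longest suffix that is a licit onset).
V2 /o/ – V3 /e/: /bdz/ — longest licit onset from the right is /z/, leaving /bd/ as coda.
V3 /e/ – V4 /i/: /htr/ splits as /ht/ + /r/ (/r/ is the longest suffix that is a licit onset).
V4 /i/ – V5 /i/: cluster /dr/ — /dr/ is itself a permitted onset, so the whole cluster goes right; preceding coda = ∅.
Putting it together: driv.grobd.zeht.ri.drid.
Mapping each syllable to C/V: /driv/ → CCVC, /grobd/ → CCVCC, /zeht/ → CVCC, /ri/ → CV, /drid/ → CCVC.

CCVC.CCVCC.CVCC.CV.CCVC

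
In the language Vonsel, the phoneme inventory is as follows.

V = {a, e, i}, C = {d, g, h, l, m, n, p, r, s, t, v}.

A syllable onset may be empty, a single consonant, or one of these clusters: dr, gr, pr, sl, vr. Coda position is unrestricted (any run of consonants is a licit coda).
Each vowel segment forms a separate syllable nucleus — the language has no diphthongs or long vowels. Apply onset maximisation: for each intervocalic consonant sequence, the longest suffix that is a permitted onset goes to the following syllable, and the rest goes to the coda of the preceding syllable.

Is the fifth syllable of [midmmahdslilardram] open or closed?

closed

The vowels are i, a, i, a, a — 5 nuclei, so 5 syllables.
V1 /i/ – V2 /a/: /dmm/; trying suffixes from longest down, /m/ is the first permitted one, so coda /dm/ | onset /m/.
V2 /a/ – V3 /i/: /hdsl/; trying suffixes from longest down, /sl/ is the first permitted one, so coda /hd/ | onset /sl/.
V3 /i/ – V4 /a/: /l/ → onset of the next syllable (single consonants are always licit onsets).
V4 /a/ – V5 /a/: cluster /rdr/ — the longest permitted-onset suffix is /dr/; onset = /dr/, preceding coda = /r/.
Putting it together: midm.mahd.sli.lar.dram.
Syllable 5 is /dram/ with coda /m/, so it is closed.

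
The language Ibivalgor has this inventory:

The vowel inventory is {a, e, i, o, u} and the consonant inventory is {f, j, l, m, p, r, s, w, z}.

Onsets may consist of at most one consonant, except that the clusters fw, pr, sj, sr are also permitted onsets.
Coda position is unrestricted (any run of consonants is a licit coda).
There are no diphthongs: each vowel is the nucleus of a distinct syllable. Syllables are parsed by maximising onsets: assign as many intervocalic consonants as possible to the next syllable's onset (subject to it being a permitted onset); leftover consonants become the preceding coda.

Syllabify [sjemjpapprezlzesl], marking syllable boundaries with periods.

Vowels present: e, a, e, e; each is a nucleus, giving 4 syllables.
Between /e/ (V1) and /a/ (V2): /mjp/ — longest licit onset from the right is /p/, leaving /mj/ as coda.
Between /a/ (V2) and /e/ (V3): /ppr/; trying suffixes from longest down, /pr/ is the first permitted one, so coda /p/ | onset /pr/.
Between /e/ (V3) and /e/ (V4): /zlz/ splits as /zl/ + /z/ (/z/ is the longest suffix that is a licit onset).

sjemj.pap.prezl.zesl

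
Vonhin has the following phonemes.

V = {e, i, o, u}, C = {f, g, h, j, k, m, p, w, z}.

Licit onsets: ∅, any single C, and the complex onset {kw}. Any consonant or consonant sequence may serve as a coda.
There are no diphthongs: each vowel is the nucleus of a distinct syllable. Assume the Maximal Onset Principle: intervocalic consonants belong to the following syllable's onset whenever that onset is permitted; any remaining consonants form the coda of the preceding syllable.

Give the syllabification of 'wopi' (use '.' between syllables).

wo.pi

Nuclei (vowels): o, i → 2 syllables.
V1 /o/ – V2 /i/: just /p/ — single C goes to the following onset.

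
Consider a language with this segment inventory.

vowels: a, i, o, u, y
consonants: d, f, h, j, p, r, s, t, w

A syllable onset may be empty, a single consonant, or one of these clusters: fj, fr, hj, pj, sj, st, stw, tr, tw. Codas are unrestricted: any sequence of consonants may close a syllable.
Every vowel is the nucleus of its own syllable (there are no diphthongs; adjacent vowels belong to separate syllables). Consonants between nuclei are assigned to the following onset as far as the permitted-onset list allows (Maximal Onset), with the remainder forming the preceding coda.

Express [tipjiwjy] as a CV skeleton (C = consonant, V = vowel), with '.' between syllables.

CV.CCVC.CV

Nuclei (vowels): i, i, y → 3 syllables.
Between /i/ (V1) and /i/ (V2): cluster /pj/ — /pj/ is itself a permitted onset, so the whole cluster goes right; preceding coda = ∅.
Between /i/ (V2) and /y/ (V3): /wj/ splits as /w/ + /j/ (/j/ is the longest suffix that is a licit onset).
Result: ti.pjiw.jy.
Mapping each syllable to C/V: /ti/ → CV, /pjiw/ → CCVC, /jy/ → CV.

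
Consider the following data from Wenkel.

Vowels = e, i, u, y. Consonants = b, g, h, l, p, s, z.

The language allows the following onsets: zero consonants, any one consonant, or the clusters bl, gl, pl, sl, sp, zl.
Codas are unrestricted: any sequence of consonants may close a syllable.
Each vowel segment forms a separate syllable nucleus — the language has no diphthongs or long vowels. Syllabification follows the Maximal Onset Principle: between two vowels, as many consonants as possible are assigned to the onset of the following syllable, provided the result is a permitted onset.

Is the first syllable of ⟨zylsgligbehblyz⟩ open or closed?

closed

Vowels present: y, i, e, y; each is a nucleus, giving 4 syllables.
V1 /y/ – V2 /i/: /lsgl/; trying suffixes from longest down, /gl/ is the first permitted one, so coda /ls/ | onset /gl/.
V2 /i/ – V3 /e/: /gb/ — longest licit onset from the right is /b/, leaving /g/ as coda.
V3 /e/ – V4 /y/: /hbl/ splits as /h/ + /bl/ (/bl/ is the longest suffix that is a licit onset).
Syllabification: zyls.glig.beh.blyz.
Syllable 1 is /zyls/ with coda /ls/, so it is closed.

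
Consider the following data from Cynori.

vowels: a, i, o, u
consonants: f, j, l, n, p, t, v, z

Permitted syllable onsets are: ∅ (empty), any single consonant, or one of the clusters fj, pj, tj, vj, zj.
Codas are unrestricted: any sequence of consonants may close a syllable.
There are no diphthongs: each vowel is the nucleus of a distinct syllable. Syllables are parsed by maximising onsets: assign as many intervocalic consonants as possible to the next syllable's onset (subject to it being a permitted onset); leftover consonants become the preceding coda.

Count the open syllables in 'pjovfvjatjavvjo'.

Vowels present: o, a, a, o; each is a nucleus, giving 4 syllables.
Between /o/ (V1) and /a/ (V2): /vfvj/; trying suffixes from longest down, /vj/ is the first permitted one, so coda /vf/ | onset /vj/.
Between /a/ (V2) and /a/ (V3): /tj/ is a licit onset in full, so it all attaches to the next syllable.
Between /a/ (V3) and /o/ (V4): /vvj/ splits as /v/ + /vj/ (/vj/ is the longest suffix that is a licit onset).
Putting it together: pjovf.vja.tjav.vjo.
Classifying each syllable: /pjovf/ (closed), /vja/ (open), /tjav/ (closed), /vjo/ (open).
Open syllables: 2.

2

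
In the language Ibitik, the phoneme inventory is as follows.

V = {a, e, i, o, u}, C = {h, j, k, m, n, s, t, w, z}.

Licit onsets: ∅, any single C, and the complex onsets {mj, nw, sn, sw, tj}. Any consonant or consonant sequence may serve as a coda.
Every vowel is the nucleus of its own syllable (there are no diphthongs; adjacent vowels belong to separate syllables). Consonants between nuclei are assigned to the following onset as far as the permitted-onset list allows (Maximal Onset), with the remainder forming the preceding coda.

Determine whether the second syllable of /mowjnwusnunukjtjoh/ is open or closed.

open

Vowels present: o, u, u, u, o; each is a nucleus, giving 5 syllables.
Between /o/ (V1) and /u/ (V2): /wjnw/; trying suffixes from longest down, /nw/ is the first permitted one, so coda /wj/ | onset /nw/.
Between /u/ (V2) and /u/ (V3): /sn/ — entire cluster is a permitted onset → onset /sn/, coda ∅.
Between /u/ (V3) and /u/ (V4): /n/ is a single consonant, so it becomes the next onset.
Between /u/ (V4) and /o/ (V5): cluster /kjtj/ — the longest permitted-onset suffix is /tj/; onset = /tj/, preceding coda = /kj/.
Putting it together: mowj.nwu.snu.nukj.tjoh.
Syllable 2 is /nwu/; it ends in its nucleus with no coda, so it is open.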